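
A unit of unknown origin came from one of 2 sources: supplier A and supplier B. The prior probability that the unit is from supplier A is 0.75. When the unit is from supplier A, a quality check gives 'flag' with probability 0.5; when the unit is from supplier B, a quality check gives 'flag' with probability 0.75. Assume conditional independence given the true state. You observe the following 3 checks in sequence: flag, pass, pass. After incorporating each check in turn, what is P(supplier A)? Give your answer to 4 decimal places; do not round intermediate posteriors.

0.8889

After 'flag': P(supplier A) = 0.5·0.7500 / (0.5·0.7500 + 0.75·0.2500) ≈ 0.6667
After 'pass': P(supplier A) = 0.5·0.6667 / (0.5·0.6667 + 0.25·0.3333) ≈ 0.8000
After 'pass': P(supplier A) = 0.5·0.8000 / (0.5·0.8000 + 0.25·0.2000) ≈ 0.8889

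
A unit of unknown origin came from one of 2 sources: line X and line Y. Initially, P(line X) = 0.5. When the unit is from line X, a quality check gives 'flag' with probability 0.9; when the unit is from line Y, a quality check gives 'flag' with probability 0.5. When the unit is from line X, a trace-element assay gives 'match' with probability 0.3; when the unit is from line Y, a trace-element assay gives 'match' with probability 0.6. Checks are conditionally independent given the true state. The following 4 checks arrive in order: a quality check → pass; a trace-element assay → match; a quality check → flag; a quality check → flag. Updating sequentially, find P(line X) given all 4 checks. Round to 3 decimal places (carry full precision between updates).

0.245

Apply Bayes' rule sequentially, carrying P(line X) forward.
After a quality check='pass': P(line X) = 0.1·0.5000 / (0.1·0.5000 + 0.5·0.5000) ≈ 0.1667
After a trace-element assay='match': P(line X) = 0.3·0.1667 / (0.3·0.1667 + 0.6·0.8333) ≈ 0.0909
After a quality check='flag': P(line X) = 0.9·0.0909 / (0.9·0.0909 + 0.5·0.9091) ≈ 0.1525
After a quality check='flag': P(line X) = 0.9·0.1525 / (0.9·0.1525 + 0.5·0.8475) ≈ 0.2447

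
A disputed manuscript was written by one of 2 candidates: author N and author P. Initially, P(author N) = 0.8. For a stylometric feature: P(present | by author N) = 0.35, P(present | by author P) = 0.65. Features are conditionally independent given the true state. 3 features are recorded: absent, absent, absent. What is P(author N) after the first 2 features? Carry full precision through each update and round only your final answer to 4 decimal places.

Apply Bayes' rule sequentially, carrying P(author N) forward.
After 'absent': P(author N) = 0.65·0.8000 / (0.65·0.8000 + 0.35·0.2000) ≈ 0.8814
After 'absent': P(author N) = 0.65·0.8814 / (0.65·0.8814 + 0.35·0.1186) ≈ 0.9324

0.9324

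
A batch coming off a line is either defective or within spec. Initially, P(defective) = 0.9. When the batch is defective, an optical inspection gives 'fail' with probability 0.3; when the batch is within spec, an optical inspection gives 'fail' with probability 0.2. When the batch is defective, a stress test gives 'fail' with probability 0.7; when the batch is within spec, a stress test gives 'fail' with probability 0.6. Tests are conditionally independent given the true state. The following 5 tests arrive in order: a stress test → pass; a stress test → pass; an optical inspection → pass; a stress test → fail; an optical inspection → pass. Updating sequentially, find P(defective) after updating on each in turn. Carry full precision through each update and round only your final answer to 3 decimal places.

0.819

After a stress test='pass': P(defective) = 0.3·0.9000 / (0.3·0.9000 + 0.4·0.1000) ≈ 0.8710
After a stress test='pass': P(defective) = 0.3·0.8710 / (0.3·0.8710 + 0.4·0.1290) ≈ 0.8351
After an optical inspection='pass': P(defective) = 0.7·0.8351 / (0.7·0.8351 + 0.8·0.1649) ≈ 0.8158
After a stress test='fail': P(defective) = 0.7·0.8158 / (0.7·0.8158 + 0.6·0.1842) ≈ 0.8379
After an optical inspection='pass': P(defective) = 0.7·0.8379 / (0.7·0.8379 + 0.8·0.1621) ≈ 0.8189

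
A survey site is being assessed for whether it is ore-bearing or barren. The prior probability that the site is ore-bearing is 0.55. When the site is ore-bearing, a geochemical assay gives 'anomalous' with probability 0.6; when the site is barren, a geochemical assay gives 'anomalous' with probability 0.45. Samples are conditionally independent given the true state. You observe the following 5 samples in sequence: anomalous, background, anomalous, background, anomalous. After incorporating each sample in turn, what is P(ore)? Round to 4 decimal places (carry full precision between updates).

After 'anomalous': P(ore) = 0.6·0.5500 / (0.6·0.5500 + 0.45·0.4500) ≈ 0.6197
After 'background': P(ore) = 0.4·0.6197 / (0.4·0.6197 + 0.55·0.3803) ≈ 0.5424
After 'anomalous': P(ore) = 0.6·0.5424 / (0.6·0.5424 + 0.45·0.4576) ≈ 0.6124
After 'background': P(ore) = 0.4·0.6124 / (0.4·0.6124 + 0.55·0.3876) ≈ 0.5347
After 'anomalous': P(ore) = 0.6·0.5347 / (0.6·0.5347 + 0.45·0.4653) ≈ 0.6051

0.6051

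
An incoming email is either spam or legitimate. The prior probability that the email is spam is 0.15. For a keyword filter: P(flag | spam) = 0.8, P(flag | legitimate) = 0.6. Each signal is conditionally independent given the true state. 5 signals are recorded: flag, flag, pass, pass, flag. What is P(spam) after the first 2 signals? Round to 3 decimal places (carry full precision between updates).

0.239

After 'flag': P(spam) = 0.8·0.1500 / (0.8·0.1500 + 0.6·0.8500) ≈ 0.1905
After 'flag': P(spam) = 0.8·0.1905 / (0.8·0.1905 + 0.6·0.8095) ≈ 0.2388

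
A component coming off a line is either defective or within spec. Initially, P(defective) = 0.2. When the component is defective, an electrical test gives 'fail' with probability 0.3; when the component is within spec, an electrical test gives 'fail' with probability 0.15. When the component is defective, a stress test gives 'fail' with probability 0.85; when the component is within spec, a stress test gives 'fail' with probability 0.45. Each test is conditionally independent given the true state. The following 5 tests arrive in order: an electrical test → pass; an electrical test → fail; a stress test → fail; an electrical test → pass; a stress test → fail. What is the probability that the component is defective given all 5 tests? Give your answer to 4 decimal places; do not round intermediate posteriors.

After an electrical test='pass': P(defective) = 0.7·0.2000 / (0.7·0.2000 + 0.85·0.8000) ≈ 0.1707
After an electrical test='fail': P(defective) = 0.3·0.1707 / (0.3·0.1707 + 0.15·0.8293) ≈ 0.2917
After a stress test='fail': P(defective) = 0.85·0.2917 / (0.85·0.2917 + 0.45·0.7083) ≈ 0.4375
After an electrical test='pass': P(defective) = 0.7·0.4375 / (0.7·0.4375 + 0.85·0.5625) ≈ 0.3904
After a stress test='fail': P(defective) = 0.85·0.3904 / (0.85·0.3904 + 0.45·0.6096) ≈ 0.5475

0.5475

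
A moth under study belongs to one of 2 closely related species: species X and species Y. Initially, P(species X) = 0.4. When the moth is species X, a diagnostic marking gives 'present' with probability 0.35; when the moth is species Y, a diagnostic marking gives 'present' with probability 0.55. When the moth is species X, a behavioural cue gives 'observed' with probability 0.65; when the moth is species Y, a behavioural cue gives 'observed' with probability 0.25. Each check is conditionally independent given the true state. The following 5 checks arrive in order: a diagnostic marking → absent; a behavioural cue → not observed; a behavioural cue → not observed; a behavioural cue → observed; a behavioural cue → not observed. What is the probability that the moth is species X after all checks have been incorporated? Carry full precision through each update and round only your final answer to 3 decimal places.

After a diagnostic marking='absent': P(species X) = 0.65·0.4000 / (0.65·0.4000 + 0.45·0.6000) ≈ 0.4906
After a behavioural cue='not observed': P(species X) = 0.35·0.4906 / (0.35·0.4906 + 0.75·0.5094) ≈ 0.3101
After a behavioural cue='not observed': P(species X) = 0.35·0.3101 / (0.35·0.3101 + 0.75·0.6899) ≈ 0.1734
After a behavioural cue='observed': P(species X) = 0.65·0.1734 / (0.65·0.1734 + 0.25·0.8266) ≈ 0.3529
After a behavioural cue='not observed': P(species X) = 0.35·0.3529 / (0.35·0.3529 + 0.75·0.6471) ≈ 0.2028

0.203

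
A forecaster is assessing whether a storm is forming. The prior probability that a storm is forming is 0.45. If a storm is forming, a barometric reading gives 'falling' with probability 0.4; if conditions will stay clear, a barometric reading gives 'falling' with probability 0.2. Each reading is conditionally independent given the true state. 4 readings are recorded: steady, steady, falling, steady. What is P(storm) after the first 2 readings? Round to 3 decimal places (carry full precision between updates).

After 'steady': P(storm) = 0.6·0.4500 / (0.6·0.4500 + 0.8·0.5500) ≈ 0.3803
After 'steady': P(storm) = 0.6·0.3803 / (0.6·0.3803 + 0.8·0.6197) ≈ 0.3152

0.315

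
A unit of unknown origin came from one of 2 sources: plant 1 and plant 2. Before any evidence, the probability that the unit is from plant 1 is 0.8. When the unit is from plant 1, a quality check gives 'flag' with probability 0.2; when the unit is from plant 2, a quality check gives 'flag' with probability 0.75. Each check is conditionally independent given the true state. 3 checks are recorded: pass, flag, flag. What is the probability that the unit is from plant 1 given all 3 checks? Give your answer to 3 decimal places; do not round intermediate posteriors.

0.477

Each posterior becomes the prior for the next update.
After 'pass': P(plant 1) = 0.8·0.8000 / (0.8·0.8000 + 0.25·0.2000) ≈ 0.9275
After 'flag': P(plant 1) = 0.2·0.9275 / (0.2·0.9275 + 0.75·0.0725) ≈ 0.7734
After 'flag': P(plant 1) = 0.2·0.7734 / (0.2·0.7734 + 0.75·0.2266) ≈ 0.4765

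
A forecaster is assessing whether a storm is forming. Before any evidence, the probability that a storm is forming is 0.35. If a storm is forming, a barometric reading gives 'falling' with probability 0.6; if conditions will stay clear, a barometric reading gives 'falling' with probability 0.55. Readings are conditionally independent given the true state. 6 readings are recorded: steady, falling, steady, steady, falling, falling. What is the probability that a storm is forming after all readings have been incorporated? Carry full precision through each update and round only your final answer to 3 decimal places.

0.329

After 'steady': P(storm) = 0.4·0.3500 / (0.4·0.3500 + 0.45·0.6500) ≈ 0.3237
After 'falling': P(storm) = 0.6·0.3237 / (0.6·0.3237 + 0.55·0.6763) ≈ 0.3430
After 'steady': P(storm) = 0.4·0.3430 / (0.4·0.3430 + 0.45·0.6570) ≈ 0.3170
After 'steady': P(storm) = 0.4·0.3170 / (0.4·0.3170 + 0.45·0.6830) ≈ 0.2921
After 'falling': P(storm) = 0.6·0.2921 / (0.6·0.2921 + 0.55·0.7079) ≈ 0.3104
After 'falling': P(storm) = 0.6·0.3104 / (0.6·0.3104 + 0.55·0.6896) ≈ 0.3293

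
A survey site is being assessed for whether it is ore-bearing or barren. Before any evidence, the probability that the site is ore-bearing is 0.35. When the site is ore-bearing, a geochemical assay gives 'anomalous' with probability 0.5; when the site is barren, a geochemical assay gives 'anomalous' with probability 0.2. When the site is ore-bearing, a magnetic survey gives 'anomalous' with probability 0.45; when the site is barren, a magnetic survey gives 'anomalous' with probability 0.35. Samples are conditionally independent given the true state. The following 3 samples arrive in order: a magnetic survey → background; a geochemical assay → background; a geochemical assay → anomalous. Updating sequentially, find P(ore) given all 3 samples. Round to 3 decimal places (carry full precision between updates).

0.416

Each posterior becomes the prior for the next update.
After a magnetic survey='background': P(ore) = 0.55·0.3500 / (0.55·0.3500 + 0.65·0.6500) ≈ 0.3130
After a geochemical assay='background': P(ore) = 0.5·0.3130 / (0.5·0.3130 + 0.8·0.6870) ≈ 0.2216
After a geochemical assay='anomalous': P(ore) = 0.5·0.2216 / (0.5·0.2216 + 0.2·0.7784) ≈ 0.4159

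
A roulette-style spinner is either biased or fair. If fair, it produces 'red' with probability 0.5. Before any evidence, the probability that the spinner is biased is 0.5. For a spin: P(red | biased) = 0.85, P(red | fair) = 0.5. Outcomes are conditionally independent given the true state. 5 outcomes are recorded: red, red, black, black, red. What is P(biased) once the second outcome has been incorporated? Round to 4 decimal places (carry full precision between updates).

0.7429

After 'red': P(biased) = 0.85·0.5000 / (0.85·0.5000 + 0.5·0.5000) ≈ 0.6296
After 'red': P(biased) = 0.85·0.6296 / (0.85·0.6296 + 0.5·0.3704) ≈ 0.7429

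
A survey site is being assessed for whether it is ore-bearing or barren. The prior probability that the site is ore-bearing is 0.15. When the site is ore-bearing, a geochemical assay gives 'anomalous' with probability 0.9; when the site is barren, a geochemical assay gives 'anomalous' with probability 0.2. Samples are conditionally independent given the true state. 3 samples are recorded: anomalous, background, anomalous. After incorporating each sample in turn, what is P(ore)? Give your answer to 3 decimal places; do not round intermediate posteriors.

0.309

After 'anomalous': P(ore) = 0.9·0.1500 / (0.9·0.1500 + 0.2·0.8500) ≈ 0.4426
After 'background': P(ore) = 0.1·0.4426 / (0.1·0.4426 + 0.8·0.5574) ≈ 0.0903
After 'anomalous': P(ore) = 0.9·0.0903 / (0.9·0.0903 + 0.2·0.9097) ≈ 0.3088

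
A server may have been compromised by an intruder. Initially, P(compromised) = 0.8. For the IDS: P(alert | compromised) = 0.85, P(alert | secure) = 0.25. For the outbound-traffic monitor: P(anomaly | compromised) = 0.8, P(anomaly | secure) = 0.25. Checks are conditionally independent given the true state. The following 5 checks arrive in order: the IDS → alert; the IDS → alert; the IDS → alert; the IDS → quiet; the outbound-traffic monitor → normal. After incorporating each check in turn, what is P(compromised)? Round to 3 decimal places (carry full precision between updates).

Each posterior becomes the prior for the next update.
After the IDS='alert': P(compromised) = 0.85·0.8000 / (0.85·0.8000 + 0.25·0.2000) ≈ 0.9315
After the IDS='alert': P(compromised) = 0.85·0.9315 / (0.85·0.9315 + 0.25·0.0685) ≈ 0.9788
After the IDS='alert': P(compromised) = 0.85·0.9788 / (0.85·0.9788 + 0.25·0.0212) ≈ 0.9937
After the IDS='quiet': P(compromised) = 0.15·0.9937 / (0.15·0.9937 + 0.75·0.0063) ≈ 0.9692
After the outbound-traffic monitor='normal': P(compromised) = 0.2·0.9692 / (0.2·0.9692 + 0.75·0.0308) ≈ 0.8934

0.893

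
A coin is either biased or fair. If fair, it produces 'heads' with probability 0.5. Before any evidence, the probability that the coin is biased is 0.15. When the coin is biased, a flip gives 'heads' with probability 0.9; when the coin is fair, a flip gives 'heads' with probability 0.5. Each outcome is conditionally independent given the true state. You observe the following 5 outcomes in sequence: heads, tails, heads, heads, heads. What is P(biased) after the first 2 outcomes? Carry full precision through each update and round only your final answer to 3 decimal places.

After 'heads': P(biased) = 0.9·0.1500 / (0.9·0.1500 + 0.5·0.8500) ≈ 0.2411
After 'tails': P(biased) = 0.1·0.2411 / (0.1·0.2411 + 0.5·0.7589) ≈ 0.0597

0.060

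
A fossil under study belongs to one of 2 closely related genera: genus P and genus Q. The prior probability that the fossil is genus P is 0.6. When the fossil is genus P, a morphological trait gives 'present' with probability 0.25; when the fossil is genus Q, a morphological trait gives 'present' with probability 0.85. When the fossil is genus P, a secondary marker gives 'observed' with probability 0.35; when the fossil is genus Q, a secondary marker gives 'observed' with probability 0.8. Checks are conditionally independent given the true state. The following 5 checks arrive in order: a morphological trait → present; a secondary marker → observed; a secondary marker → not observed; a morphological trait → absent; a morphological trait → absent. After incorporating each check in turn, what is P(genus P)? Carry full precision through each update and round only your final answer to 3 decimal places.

After a morphological trait='present': P(genus P) = 0.25·0.6000 / (0.25·0.6000 + 0.85·0.4000) ≈ 0.3061
After a secondary marker='observed': P(genus P) = 0.35·0.3061 / (0.35·0.3061 + 0.8·0.6939) ≈ 0.1618
After a secondary marker='not observed': P(genus P) = 0.65·0.1618 / (0.65·0.1618 + 0.2·0.8382) ≈ 0.3855
After a morphological trait='absent': P(genus P) = 0.75·0.3855 / (0.75·0.3855 + 0.15·0.6145) ≈ 0.7582
After a morphological trait='absent': P(genus P) = 0.75·0.7582 / (0.75·0.7582 + 0.15·0.2418) ≈ 0.9401

0.940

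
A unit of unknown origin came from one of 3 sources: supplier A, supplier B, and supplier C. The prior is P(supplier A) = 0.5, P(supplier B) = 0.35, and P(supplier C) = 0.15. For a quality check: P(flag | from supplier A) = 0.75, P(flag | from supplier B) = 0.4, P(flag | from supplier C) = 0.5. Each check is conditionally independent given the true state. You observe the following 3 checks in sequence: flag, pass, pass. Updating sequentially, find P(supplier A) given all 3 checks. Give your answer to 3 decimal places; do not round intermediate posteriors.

0.253

After 'flag': normaliser = 0.75·0.5000 + 0.4·0.3500 + 0.5·0.1500; P(supplier A) ≈ 0.6356, P(supplier B) ≈ 0.2373, P(supplier C) ≈ 0.1271
After 'pass': normaliser = 0.25·0.6356 + 0.6·0.2373 + 0.5·0.1271; P(supplier A) ≈ 0.4355, P(supplier B) ≈ 0.3902, P(supplier C) ≈ 0.1742
After 'pass': normaliser = 0.25·0.4355 + 0.6·0.3902 + 0.5·0.1742; P(supplier A) ≈ 0.2531, P(supplier B) ≈ 0.5443, P(supplier C) ≈ 0.2025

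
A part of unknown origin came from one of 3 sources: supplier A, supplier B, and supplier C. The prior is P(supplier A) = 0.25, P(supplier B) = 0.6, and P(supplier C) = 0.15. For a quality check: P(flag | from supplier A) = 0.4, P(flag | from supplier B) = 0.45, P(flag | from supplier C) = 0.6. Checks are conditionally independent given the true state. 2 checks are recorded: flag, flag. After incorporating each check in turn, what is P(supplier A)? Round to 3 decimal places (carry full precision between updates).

0.186

Apply Bayes' rule sequentially, carrying P(supplier A) forward.
After 'flag': normaliser = 0.4·0.2500 + 0.45·0.6000 + 0.6·0.1500; P(supplier A) ≈ 0.2174, P(supplier B) ≈ 0.5870, P(supplier C) ≈ 0.1957
After 'flag': normaliser = 0.4·0.2174 + 0.45·0.5870 + 0.6·0.1957; P(supplier A) ≈ 0.1856, P(supplier B) ≈ 0.5638, P(supplier C) ≈ 0.2506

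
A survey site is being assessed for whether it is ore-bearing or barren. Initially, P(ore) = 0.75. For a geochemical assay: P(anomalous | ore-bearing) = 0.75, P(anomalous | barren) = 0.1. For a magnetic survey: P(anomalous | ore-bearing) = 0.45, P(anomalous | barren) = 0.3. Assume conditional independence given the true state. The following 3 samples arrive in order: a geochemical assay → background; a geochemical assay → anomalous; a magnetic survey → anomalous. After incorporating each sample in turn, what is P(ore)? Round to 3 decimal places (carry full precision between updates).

0.904

After a geochemical assay='background': P(ore) = 0.25·0.7500 / (0.25·0.7500 + 0.9·0.2500) ≈ 0.4545
After a geochemical assay='anomalous': P(ore) = 0.75·0.4545 / (0.75·0.4545 + 0.1·0.5455) ≈ 0.8621
After a magnetic survey='anomalous': P(ore) = 0.45·0.8621 / (0.45·0.8621 + 0.3·0.1379) ≈ 0.9036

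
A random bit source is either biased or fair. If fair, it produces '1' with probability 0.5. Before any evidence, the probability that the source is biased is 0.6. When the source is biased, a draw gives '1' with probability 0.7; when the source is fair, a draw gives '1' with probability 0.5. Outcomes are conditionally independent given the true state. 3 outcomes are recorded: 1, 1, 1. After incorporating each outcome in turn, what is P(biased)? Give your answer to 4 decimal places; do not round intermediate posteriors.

Each posterior becomes the prior for the next update.
After '1': P(biased) = 0.7·0.6000 / (0.7·0.6000 + 0.5·0.4000) ≈ 0.6774
After '1': P(biased) = 0.7·0.6774 / (0.7·0.6774 + 0.5·0.3226) ≈ 0.7462
After '1': P(biased) = 0.7·0.7462 / (0.7·0.7462 + 0.5·0.2538) ≈ 0.8045

0.8045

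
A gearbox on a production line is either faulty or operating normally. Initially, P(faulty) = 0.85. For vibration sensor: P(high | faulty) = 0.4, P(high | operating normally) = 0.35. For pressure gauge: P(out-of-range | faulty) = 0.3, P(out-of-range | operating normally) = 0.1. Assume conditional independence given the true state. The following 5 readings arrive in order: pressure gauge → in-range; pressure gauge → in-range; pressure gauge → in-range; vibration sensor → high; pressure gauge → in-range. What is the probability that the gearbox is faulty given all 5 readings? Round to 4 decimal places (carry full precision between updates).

0.7033

Apply Bayes' rule sequentially, carrying P(faulty) forward.
After pressure gauge='in-range': P(faulty) = 0.7·0.8500 / (0.7·0.8500 + 0.9·0.1500) ≈ 0.8151
After pressure gauge='in-range': P(faulty) = 0.7·0.8151 / (0.7·0.8151 + 0.9·0.1849) ≈ 0.7742
After pressure gauge='in-range': P(faulty) = 0.7·0.7742 / (0.7·0.7742 + 0.9·0.2258) ≈ 0.7272
After vibration sensor='high': P(faulty) = 0.4·0.7272 / (0.4·0.7272 + 0.35·0.2728) ≈ 0.7529
After pressure gauge='in-range': P(faulty) = 0.7·0.7529 / (0.7·0.7529 + 0.9·0.2471) ≈ 0.7033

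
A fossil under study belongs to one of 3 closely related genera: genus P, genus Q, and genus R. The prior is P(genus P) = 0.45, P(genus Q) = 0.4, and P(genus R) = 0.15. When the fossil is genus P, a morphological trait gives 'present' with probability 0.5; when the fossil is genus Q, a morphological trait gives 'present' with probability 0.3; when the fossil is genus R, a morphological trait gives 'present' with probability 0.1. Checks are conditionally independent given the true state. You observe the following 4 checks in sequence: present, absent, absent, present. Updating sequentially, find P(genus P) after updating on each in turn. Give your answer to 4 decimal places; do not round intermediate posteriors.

After 'present': normaliser = 0.5·0.4500 + 0.3·0.4000 + 0.1·0.1500; P(genus P) ≈ 0.6250, P(genus Q) ≈ 0.3333, P(genus R) ≈ 0.0417
After 'absent': normaliser = 0.5·0.6250 + 0.7·0.3333 + 0.9·0.0417; P(genus P) ≈ 0.5357, P(genus Q) ≈ 0.4000, P(genus R) ≈ 0.0643
After 'absent': normaliser = 0.5·0.5357 + 0.7·0.4000 + 0.9·0.0643; P(genus P) ≈ 0.4422, P(genus Q) ≈ 0.4623, P(genus R) ≈ 0.0955
After 'present': normaliser = 0.5·0.4422 + 0.3·0.4623 + 0.1·0.0955; P(genus P) ≈ 0.5987, P(genus Q) ≈ 0.3755, P(genus R) ≈ 0.0259

0.5987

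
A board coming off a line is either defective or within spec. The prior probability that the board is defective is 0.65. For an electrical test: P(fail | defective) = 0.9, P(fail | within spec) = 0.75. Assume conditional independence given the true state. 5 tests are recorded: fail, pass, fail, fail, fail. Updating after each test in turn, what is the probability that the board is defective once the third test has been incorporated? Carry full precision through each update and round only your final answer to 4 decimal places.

0.5168

After 'fail': P(defective) = 0.9·0.6500 / (0.9·0.6500 + 0.75·0.3500) ≈ 0.6903
After 'pass': P(defective) = 0.1·0.6903 / (0.1·0.6903 + 0.25·0.3097) ≈ 0.4713
After 'fail': P(defective) = 0.9·0.4713 / (0.9·0.4713 + 0.75·0.5287) ≈ 0.5168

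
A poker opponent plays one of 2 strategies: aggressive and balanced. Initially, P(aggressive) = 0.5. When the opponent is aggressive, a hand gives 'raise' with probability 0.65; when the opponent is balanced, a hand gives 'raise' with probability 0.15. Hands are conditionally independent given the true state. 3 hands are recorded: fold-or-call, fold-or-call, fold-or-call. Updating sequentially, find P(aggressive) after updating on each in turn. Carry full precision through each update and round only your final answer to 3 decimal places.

0.065

After 'fold-or-call': P(aggressive) = 0.35·0.5000 / (0.35·0.5000 + 0.85·0.5000) ≈ 0.2917
After 'fold-or-call': P(aggressive) = 0.35·0.2917 / (0.35·0.2917 + 0.85·0.7083) ≈ 0.1450
After 'fold-or-call': P(aggressive) = 0.35·0.1450 / (0.35·0.1450 + 0.85·0.8550) ≈ 0.0653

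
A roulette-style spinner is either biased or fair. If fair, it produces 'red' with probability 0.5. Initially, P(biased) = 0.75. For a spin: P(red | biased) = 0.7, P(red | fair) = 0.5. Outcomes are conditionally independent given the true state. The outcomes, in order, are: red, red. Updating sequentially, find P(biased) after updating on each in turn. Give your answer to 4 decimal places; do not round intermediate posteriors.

After 'red': P(biased) = 0.7·0.7500 / (0.7·0.7500 + 0.5·0.2500) ≈ 0.8077
After 'red': P(biased) = 0.7·0.8077 / (0.7·0.8077 + 0.5·0.1923) ≈ 0.8547

0.8547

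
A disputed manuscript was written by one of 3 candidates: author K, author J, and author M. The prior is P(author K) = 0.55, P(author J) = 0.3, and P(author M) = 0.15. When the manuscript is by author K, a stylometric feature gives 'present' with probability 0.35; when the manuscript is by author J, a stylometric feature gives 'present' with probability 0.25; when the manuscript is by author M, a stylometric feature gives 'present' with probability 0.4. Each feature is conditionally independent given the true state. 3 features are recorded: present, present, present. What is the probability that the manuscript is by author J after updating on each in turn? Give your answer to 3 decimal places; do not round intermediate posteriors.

After 'present': normaliser = 0.35·0.5500 + 0.25·0.3000 + 0.4·0.1500; P(author K) ≈ 0.5878, P(author J) ≈ 0.2290, P(author M) ≈ 0.1832
After 'present': normaliser = 0.35·0.5878 + 0.25·0.2290 + 0.4·0.1832; P(author K) ≈ 0.6118, P(author J) ≈ 0.1703, P(author M) ≈ 0.2179
After 'present': normaliser = 0.35·0.6118 + 0.25·0.1703 + 0.4·0.2179; P(author K) ≈ 0.6227, P(author J) ≈ 0.1238, P(author M) ≈ 0.2535

0.124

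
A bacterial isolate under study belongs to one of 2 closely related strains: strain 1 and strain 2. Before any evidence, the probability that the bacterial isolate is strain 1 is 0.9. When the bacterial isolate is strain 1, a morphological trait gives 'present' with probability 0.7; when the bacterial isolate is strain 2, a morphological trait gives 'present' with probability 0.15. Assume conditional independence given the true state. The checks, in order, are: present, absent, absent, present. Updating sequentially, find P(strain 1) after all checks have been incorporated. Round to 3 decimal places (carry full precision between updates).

0.961

Apply Bayes' rule sequentially, carrying P(strain 1) forward.
After 'present': P(strain 1) = 0.7·0.9000 / (0.7·0.9000 + 0.15·0.1000) ≈ 0.9767
After 'absent': P(strain 1) = 0.3·0.9767 / (0.3·0.9767 + 0.85·0.0233) ≈ 0.9368
After 'absent': P(strain 1) = 0.3·0.9368 / (0.3·0.9368 + 0.85·0.0632) ≈ 0.8395
After 'present': P(strain 1) = 0.7·0.8395 / (0.7·0.8395 + 0.15·0.1605) ≈ 0.9607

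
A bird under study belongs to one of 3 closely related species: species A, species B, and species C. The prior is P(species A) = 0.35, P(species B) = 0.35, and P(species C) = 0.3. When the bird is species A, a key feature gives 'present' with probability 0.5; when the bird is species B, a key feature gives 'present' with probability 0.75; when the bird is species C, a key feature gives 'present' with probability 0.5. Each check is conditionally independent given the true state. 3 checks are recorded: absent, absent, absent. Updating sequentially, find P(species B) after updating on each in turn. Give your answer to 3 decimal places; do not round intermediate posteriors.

0.063

Apply Bayes' rule sequentially, carrying P(species B) forward.
After 'absent': normaliser = 0.5·0.3500 + 0.25·0.3500 + 0.5·0.3000; P(species A) ≈ 0.4242, P(species B) ≈ 0.2121, P(species C) ≈ 0.3636
After 'absent': normaliser = 0.5·0.4242 + 0.25·0.2121 + 0.5·0.3636; P(species A) ≈ 0.4746, P(species B) ≈ 0.1186, P(species C) ≈ 0.4068
After 'absent': normaliser = 0.5·0.4746 + 0.25·0.1186 + 0.5·0.4068; P(species A) ≈ 0.5045, P(species B) ≈ 0.0631, P(species C) ≈ 0.4324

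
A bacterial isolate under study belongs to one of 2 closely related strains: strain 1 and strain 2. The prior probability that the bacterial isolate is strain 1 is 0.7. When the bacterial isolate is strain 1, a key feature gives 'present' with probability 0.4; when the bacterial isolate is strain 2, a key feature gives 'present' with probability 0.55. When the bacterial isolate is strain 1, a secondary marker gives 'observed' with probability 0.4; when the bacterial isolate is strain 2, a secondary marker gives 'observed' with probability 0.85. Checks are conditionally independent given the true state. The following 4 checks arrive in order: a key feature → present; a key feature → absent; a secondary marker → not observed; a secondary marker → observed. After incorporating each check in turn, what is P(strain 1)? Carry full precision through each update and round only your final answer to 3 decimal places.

Each posterior becomes the prior for the next update.
After a key feature='present': P(strain 1) = 0.4·0.7000 / (0.4·0.7000 + 0.55·0.3000) ≈ 0.6292
After a key feature='absent': P(strain 1) = 0.6·0.6292 / (0.6·0.6292 + 0.45·0.3708) ≈ 0.6935
After a secondary marker='not observed': P(strain 1) = 0.6·0.6935 / (0.6·0.6935 + 0.15·0.3065) ≈ 0.9005
After a secondary marker='observed': P(strain 1) = 0.4·0.9005 / (0.4·0.9005 + 0.85·0.0995) ≈ 0.8099

0.810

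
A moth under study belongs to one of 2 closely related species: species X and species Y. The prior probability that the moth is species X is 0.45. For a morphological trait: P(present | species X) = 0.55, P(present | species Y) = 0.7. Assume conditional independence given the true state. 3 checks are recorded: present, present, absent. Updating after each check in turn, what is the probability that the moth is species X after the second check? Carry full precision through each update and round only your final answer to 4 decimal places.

0.3356

After 'present': P(species X) = 0.55·0.4500 / (0.55·0.4500 + 0.7·0.5500) ≈ 0.3913
After 'present': P(species X) = 0.55·0.3913 / (0.55·0.3913 + 0.7·0.6087) ≈ 0.3356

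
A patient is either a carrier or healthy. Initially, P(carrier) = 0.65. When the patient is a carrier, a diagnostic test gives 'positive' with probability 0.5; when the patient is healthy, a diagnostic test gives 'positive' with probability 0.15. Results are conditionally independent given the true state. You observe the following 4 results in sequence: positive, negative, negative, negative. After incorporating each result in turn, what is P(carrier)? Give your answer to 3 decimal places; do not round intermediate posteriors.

0.558

After 'positive': P(carrier) = 0.5·0.6500 / (0.5·0.6500 + 0.15·0.3500) ≈ 0.8609
After 'negative': P(carrier) = 0.5·0.8609 / (0.5·0.8609 + 0.85·0.1391) ≈ 0.7846
After 'negative': P(carrier) = 0.5·0.7846 / (0.5·0.7846 + 0.85·0.2154) ≈ 0.6817
After 'negative': P(carrier) = 0.5·0.6817 / (0.5·0.6817 + 0.85·0.3183) ≈ 0.5575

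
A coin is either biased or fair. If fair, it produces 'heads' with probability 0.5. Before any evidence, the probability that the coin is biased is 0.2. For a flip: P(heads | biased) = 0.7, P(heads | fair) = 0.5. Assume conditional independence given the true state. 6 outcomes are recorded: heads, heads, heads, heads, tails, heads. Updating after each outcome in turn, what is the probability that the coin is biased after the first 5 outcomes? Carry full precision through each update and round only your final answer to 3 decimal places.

Apply Bayes' rule sequentially, carrying P(biased) forward.
After 'heads': P(biased) = 0.7·0.2000 / (0.7·0.2000 + 0.5·0.8000) ≈ 0.2593
After 'heads': P(biased) = 0.7·0.2593 / (0.7·0.2593 + 0.5·0.7407) ≈ 0.3289
After 'heads': P(biased) = 0.7·0.3289 / (0.7·0.3289 + 0.5·0.6711) ≈ 0.4069
After 'heads': P(biased) = 0.7·0.4069 / (0.7·0.4069 + 0.5·0.5931) ≈ 0.4899
After 'tails': P(biased) = 0.3·0.4899 / (0.3·0.4899 + 0.5·0.5101) ≈ 0.3656

0.366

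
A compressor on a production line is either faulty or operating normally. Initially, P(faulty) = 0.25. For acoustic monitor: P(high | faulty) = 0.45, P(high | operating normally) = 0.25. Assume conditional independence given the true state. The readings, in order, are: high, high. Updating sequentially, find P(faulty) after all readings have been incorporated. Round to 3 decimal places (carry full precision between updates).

0.519

After 'high': P(faulty) = 0.45·0.2500 / (0.45·0.2500 + 0.25·0.7500) ≈ 0.3750
After 'high': P(faulty) = 0.45·0.3750 / (0.45·0.3750 + 0.25·0.6250) ≈ 0.5192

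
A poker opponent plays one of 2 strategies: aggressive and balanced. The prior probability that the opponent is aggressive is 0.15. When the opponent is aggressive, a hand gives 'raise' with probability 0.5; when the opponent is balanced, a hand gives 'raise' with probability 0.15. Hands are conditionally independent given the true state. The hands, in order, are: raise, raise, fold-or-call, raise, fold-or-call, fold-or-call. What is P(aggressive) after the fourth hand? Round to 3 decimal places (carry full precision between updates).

After 'raise': P(aggressive) = 0.5·0.1500 / (0.5·0.1500 + 0.15·0.8500) ≈ 0.3704
After 'raise': P(aggressive) = 0.5·0.3704 / (0.5·0.3704 + 0.15·0.6296) ≈ 0.6623
After 'fold-or-call': P(aggressive) = 0.5·0.6623 / (0.5·0.6623 + 0.85·0.3377) ≈ 0.5356
After 'raise': P(aggressive) = 0.5·0.5356 / (0.5·0.5356 + 0.15·0.4644) ≈ 0.7936

0.794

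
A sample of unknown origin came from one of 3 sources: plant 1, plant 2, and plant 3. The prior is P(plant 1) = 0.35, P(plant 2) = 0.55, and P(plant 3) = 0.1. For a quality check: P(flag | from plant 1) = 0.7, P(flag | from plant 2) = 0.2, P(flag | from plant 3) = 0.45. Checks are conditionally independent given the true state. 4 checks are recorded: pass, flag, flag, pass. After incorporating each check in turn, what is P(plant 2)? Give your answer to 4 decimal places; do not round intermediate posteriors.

After 'pass': normaliser = 0.3·0.3500 + 0.8·0.5500 + 0.55·0.1000; P(plant 1) ≈ 0.1750, P(plant 2) ≈ 0.7333, P(plant 3) ≈ 0.0917
After 'flag': normaliser = 0.7·0.1750 + 0.2·0.7333 + 0.45·0.0917; P(plant 1) ≈ 0.3946, P(plant 2) ≈ 0.4725, P(plant 3) ≈ 0.1329
After 'flag': normaliser = 0.7·0.3946 + 0.2·0.4725 + 0.45·0.1329; P(plant 1) ≈ 0.6416, P(plant 2) ≈ 0.2195, P(plant 3) ≈ 0.1389
After 'pass': normaliser = 0.3·0.6416 + 0.8·0.2195 + 0.55·0.1389; P(plant 1) ≈ 0.4331, P(plant 2) ≈ 0.3951, P(plant 3) ≈ 0.1719

0.3951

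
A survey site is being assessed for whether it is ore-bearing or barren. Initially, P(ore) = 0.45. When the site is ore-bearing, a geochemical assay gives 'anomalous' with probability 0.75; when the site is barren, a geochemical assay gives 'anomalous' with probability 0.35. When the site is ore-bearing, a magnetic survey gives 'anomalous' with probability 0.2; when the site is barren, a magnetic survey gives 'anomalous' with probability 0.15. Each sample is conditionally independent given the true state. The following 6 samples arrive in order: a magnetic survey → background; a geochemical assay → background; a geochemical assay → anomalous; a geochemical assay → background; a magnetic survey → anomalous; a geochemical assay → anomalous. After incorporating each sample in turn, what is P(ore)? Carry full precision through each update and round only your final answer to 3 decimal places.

0.411

After a magnetic survey='background': P(ore) = 0.8·0.4500 / (0.8·0.4500 + 0.85·0.5500) ≈ 0.4350
After a geochemical assay='background': P(ore) = 0.25·0.4350 / (0.25·0.4350 + 0.65·0.5650) ≈ 0.2285
After a geochemical assay='anomalous': P(ore) = 0.75·0.2285 / (0.75·0.2285 + 0.35·0.7715) ≈ 0.3883
After a geochemical assay='background': P(ore) = 0.25·0.3883 / (0.25·0.3883 + 0.65·0.6117) ≈ 0.1962
After a magnetic survey='anomalous': P(ore) = 0.2·0.1962 / (0.2·0.1962 + 0.15·0.8038) ≈ 0.2455
After a geochemical assay='anomalous': P(ore) = 0.75·0.2455 / (0.75·0.2455 + 0.35·0.7545) ≈ 0.4109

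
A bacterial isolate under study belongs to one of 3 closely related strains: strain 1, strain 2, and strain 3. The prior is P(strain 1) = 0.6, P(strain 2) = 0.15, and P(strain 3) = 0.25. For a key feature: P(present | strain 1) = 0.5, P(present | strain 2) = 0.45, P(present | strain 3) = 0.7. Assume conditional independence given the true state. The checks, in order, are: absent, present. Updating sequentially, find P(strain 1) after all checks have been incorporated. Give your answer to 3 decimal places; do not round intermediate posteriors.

0.626

After 'absent': normaliser = 0.5·0.6000 + 0.55·0.1500 + 0.3·0.2500; P(strain 1) ≈ 0.6557, P(strain 2) ≈ 0.1803, P(strain 3) ≈ 0.1639
After 'present': normaliser = 0.5·0.6557 + 0.45·0.1803 + 0.7·0.1639; P(strain 1) ≈ 0.6260, P(strain 2) ≈ 0.1549, P(strain 3) ≈ 0.2191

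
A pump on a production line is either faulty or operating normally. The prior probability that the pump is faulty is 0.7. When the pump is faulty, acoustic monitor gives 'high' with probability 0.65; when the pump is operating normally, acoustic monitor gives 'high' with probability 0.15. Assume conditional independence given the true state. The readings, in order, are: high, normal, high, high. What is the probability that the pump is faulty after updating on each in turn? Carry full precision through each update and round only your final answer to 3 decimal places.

After 'high': P(faulty) = 0.65·0.7000 / (0.65·0.7000 + 0.15·0.3000) ≈ 0.9100
After 'normal': P(faulty) = 0.35·0.9100 / (0.35·0.9100 + 0.85·0.0900) ≈ 0.8063
After 'high': P(faulty) = 0.65·0.8063 / (0.65·0.8063 + 0.15·0.1937) ≈ 0.9475
After 'high': P(faulty) = 0.65·0.9475 / (0.65·0.9475 + 0.15·0.0525) ≈ 0.9874

0.987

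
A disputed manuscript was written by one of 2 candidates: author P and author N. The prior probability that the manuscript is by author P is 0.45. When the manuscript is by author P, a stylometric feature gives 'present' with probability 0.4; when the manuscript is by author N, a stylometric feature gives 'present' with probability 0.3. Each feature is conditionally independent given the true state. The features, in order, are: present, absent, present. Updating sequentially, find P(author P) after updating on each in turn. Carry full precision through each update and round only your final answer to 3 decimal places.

Apply Bayes' rule sequentially, carrying P(author P) forward.
After 'present': P(author P) = 0.4·0.4500 / (0.4·0.4500 + 0.3·0.5500) ≈ 0.5217
After 'absent': P(author P) = 0.6·0.5217 / (0.6·0.5217 + 0.7·0.4783) ≈ 0.4832
After 'present': P(author P) = 0.4·0.4832 / (0.4·0.4832 + 0.3·0.5168) ≈ 0.5549

0.555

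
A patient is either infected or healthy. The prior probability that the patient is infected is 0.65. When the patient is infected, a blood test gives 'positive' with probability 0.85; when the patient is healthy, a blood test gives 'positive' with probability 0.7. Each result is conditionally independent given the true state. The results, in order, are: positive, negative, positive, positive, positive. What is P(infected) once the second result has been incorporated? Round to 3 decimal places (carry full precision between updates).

Each posterior becomes the prior for the next update.
After 'positive': P(infected) = 0.85·0.6500 / (0.85·0.6500 + 0.7·0.3500) ≈ 0.6928
After 'negative': P(infected) = 0.15·0.6928 / (0.15·0.6928 + 0.3·0.3072) ≈ 0.5300

0.530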